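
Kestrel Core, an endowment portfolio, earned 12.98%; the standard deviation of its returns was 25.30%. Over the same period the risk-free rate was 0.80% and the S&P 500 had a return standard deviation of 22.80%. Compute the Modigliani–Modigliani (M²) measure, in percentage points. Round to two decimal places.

Sharpe = (Rp − Rf) / σp = (12.98% − 0.80%) / 25.30% = 0.4814
M² = Rf + Sharpe × σm = 0.80% + 0.4814 × 22.80% = 11.7759%

11.78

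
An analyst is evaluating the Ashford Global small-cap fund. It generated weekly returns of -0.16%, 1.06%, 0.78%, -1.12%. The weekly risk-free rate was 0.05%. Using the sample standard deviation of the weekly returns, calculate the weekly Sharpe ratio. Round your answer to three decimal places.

0.091

μ = (-0.16 + 1.06 + 0.78 − 1.12) / 4 = 0.1400%
Σ(r − μ)² = (-0.16 − 0.1400)² + (1.06 − 0.1400)² + … = 2.9336
sample σ = √(2.9336 / 3) = √0.9779 = 0.9889%
Sharpe = (μ − rf) / σ = (0.1400 − 0.05) / 0.9889 = 0.0900 / 0.9889 = 0.0910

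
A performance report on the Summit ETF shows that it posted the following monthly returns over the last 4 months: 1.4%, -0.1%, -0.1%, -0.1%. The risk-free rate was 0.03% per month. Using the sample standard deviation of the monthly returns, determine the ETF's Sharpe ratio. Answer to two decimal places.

μ = (1.4 − 0.1 − 0.1 − 0.1) / 4 = 0.2750%
Σ(r − μ)² = (1.4 − 0.2750)² + (-0.1 − 0.2750)² + (-0.1 − 0.2750)² + … = 1.6875
σ = √[1.6875 / 3] = 0.7500%
Sharpe = (μ − rf) / σ = (0.2750 − 0.03) / 0.7500 = 0.2450 / 0.7500 = 0.3267

0.33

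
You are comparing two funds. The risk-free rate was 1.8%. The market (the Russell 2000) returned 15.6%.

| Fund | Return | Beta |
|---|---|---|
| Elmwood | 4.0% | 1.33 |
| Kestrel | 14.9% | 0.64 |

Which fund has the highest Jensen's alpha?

Elmwood: α = 4.0% − [1.8% + 1.33 × (15.6% − 1.8%)] = -16.154
Kestrel: α = 14.9% − [1.8% + 0.64 × (15.6% − 1.8%)] = 4.268
Highest: Kestrel (4.268).

Kestrel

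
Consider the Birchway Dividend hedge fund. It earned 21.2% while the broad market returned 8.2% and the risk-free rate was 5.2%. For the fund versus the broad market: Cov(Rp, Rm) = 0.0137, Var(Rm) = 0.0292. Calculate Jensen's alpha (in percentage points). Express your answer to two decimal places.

β = Cov / Var = 0.0137 / 0.0292 = 0.4692
E[R] = Rf + β(Rm − Rf) = 5.2% + 0.4692 × (8.2% − 5.2%) = 6.6076%
α = Rp − E[R] = 21.2% − 6.6076% = 14.5924

14.59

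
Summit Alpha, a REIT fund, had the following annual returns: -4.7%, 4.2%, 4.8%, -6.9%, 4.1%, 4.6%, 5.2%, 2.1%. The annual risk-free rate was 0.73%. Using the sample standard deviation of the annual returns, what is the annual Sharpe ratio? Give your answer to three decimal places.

0.199

Mean return r̄ = 13.40 / 8 = 1.6750%
Σ(r − r̄)² = (-4.7 − 1.6750)² + (4.2 − 1.6750)² + (4.8 − 1.6750)² + … = 157.3550
sample σ = √(157.3550 / 7) = √22.4793 = 4.7412%
Sharpe = (r̄ − rf) / σ = (1.6750 − 0.73) / 4.7412 = 0.9450 / 4.7412 = 0.1993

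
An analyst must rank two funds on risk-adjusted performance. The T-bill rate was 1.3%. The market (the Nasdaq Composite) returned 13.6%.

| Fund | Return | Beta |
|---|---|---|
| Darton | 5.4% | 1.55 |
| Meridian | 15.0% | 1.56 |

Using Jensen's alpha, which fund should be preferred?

Darton: α = 5.4% − [1.3% + 1.55 × (13.6% − 1.3%)] = -14.965
Meridian: α = 15.0% − [1.3% + 1.56 × (13.6% − 1.3%)] = -5.488
Highest: Meridian (-5.488).

Meridian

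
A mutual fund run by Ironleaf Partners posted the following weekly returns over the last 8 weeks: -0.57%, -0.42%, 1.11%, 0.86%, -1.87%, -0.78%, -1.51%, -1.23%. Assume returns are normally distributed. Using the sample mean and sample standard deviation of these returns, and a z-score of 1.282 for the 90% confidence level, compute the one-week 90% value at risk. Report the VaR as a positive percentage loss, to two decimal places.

1.92

μ = (-0.57 − 0.42 + 1.11 + 0.86 − 1.87 − 0.78 − 1.51 − 1.23) / 8 = -0.5513%
Sample σ = √[Σ(r − μ)² / 7] = √[7.9403 / 7] = √1.1343 = 1.0650%
VaR = −(μ − z·σ) = −(-0.5513 − 1.282 × 1.0650) = −(-1.9166) = 1.9166%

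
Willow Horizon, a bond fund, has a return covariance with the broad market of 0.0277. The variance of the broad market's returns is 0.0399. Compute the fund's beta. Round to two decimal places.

β = Cov(Rp, Rm) / Var(Rm) = 0.0277 / 0.0399 = 0.6942

0.69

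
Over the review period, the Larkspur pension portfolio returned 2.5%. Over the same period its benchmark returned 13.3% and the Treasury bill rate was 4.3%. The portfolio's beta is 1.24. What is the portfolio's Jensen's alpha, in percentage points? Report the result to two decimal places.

CAPM expected return = Rf + β(Rm − Rf) = 4.3% + 1.24 × (13.3% − 4.3%) = 4.3 + 1.24 × 9.00 = 15.4600%
Jensen's α = Rp − E[R] = 2.5% − 15.4600% = -12.9600

-12.96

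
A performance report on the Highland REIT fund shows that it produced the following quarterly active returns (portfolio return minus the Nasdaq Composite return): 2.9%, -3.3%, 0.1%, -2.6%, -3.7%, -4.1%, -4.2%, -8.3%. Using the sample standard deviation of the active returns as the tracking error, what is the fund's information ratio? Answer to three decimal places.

-0.881

r̄ = (2.9 − 3.3 + 0.1 − 2.6 − 3.7 − 4.1 − 4.2 − 8.3) / 8 = -2.9000%
Σ(r − r̄)² = 75.8200; sample σ = √(75.8200/7) = 3.2911%
IR = r̄ / tracking error = -2.9000 / 3.2911 = -0.8812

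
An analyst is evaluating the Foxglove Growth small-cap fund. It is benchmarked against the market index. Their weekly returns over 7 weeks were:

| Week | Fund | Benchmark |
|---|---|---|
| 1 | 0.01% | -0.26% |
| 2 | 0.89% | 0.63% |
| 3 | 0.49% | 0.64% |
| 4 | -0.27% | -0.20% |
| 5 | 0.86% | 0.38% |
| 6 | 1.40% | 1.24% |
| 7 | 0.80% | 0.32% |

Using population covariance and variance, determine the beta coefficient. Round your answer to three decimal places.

r̄p = 0.5971%,  r̄m = 0.3929%
Cov = Σ(rp − r̄p)(rm − r̄m) / 7 = 0.2289
Var(rm) = Σ(rm − r̄m)² / 7 = 0.2312
β = Cov / Var = 0.2289 / 0.2312 = 0.9901

0.990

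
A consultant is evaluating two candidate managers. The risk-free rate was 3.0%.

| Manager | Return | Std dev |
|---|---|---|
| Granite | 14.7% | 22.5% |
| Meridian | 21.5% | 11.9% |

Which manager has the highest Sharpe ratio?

Meridian

Granite: Sharpe ratio = (14.7% − 3.0%) / 22.5% = 0.520
Meridian: Sharpe ratio = (21.5% − 3.0%) / 11.9% = 1.555
Highest: Meridian (1.555).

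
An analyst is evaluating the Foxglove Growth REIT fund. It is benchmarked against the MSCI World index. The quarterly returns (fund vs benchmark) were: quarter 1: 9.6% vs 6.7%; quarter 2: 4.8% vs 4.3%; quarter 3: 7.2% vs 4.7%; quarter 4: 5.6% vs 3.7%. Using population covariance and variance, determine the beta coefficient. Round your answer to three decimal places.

1.499

r̄p = 6.8000%,  r̄m = 4.8500%
Cov = Σ(rp − r̄p)(rm − r̄m) / 4 = 1.9000
Var(rm) = Σ(rm − r̄m)² / 4 = 1.2675
β = Cov / Var = 1.9000 / 1.2675 = 1.4990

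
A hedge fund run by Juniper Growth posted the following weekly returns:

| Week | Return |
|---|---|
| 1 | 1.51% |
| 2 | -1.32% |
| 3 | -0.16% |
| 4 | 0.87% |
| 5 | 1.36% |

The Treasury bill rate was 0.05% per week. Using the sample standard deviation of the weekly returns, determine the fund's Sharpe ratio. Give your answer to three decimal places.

0.339

Mean return μ = 2.260 / 5 = 0.4520%
Sample σ = √[Σ(r − μ)² / 4] = √[5.6331 / 4] = √1.4083 = 1.1867%
Sharpe = (μ − rf) / σ = (0.4520 − 0.05) / 1.1867 = 0.4020 / 1.1867 = 0.3388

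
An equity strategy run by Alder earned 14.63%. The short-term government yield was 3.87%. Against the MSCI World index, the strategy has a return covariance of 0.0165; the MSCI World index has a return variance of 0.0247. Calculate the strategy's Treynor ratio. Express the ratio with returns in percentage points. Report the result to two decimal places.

β = Cov / Var = 0.0165 / 0.0247 = 0.6680
Treynor = (Rp − Rf) / β = (14.63% − 3.87%) / 0.6680 = 10.76 / 0.6680 = 16.1078

16.11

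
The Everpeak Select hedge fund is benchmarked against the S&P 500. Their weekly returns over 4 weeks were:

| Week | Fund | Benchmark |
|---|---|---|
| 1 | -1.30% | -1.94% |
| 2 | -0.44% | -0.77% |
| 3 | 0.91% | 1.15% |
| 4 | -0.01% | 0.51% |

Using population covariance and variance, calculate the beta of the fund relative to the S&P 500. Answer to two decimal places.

r̄p = -0.2100%,  r̄m = -0.2625%
Cov = Σ(rp − r̄p)(rm − r̄m) / 4 = 0.9204
Var(rm) = Σ(rm − r̄m)² / 4 = 1.4159
β = Cov / Var = 0.9204 / 1.4159 = 0.6500

0.65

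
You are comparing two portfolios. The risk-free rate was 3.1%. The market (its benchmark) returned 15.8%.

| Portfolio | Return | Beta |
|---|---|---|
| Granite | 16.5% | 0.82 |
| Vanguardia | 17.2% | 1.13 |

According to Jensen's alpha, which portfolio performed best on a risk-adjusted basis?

Granite

Granite: α = 16.5% − [3.1% + 0.82 × (15.8% − 3.1%)] = 2.986
Vanguardia: α = 17.2% − [3.1% + 1.13 × (15.8% − 3.1%)] = -0.251
Highest: Granite (2.986).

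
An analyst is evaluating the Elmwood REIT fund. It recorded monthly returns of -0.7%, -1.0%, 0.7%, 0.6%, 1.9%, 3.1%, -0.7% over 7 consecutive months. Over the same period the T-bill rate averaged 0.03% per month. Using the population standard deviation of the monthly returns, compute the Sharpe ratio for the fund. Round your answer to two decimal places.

0.37

r̄ = (-0.7 − 1 + 0.7 + 0.6 + 1.9 + 3.1 − 0.7) / 7 = 0.5571%
Σ(r − r̄)² = (-0.7 − 0.5571)² + (-1 − 0.5571)² + (0.7 − 0.5571)² + … = 13.8771
σ = √[13.8771 / 7] = 1.4080%
Sharpe = (r̄ − rf) / σ = (0.5571 − 0.03) / 1.4080 = 0.5271 / 1.4080 = 0.3744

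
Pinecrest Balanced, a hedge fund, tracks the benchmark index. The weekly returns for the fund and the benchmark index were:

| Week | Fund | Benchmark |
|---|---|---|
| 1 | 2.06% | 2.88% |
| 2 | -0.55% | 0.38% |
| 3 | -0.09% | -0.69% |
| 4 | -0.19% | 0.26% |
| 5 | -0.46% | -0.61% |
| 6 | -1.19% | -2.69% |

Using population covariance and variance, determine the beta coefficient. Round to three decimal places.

r̄p = -0.0700%,  r̄m = -0.0783%
Cov = Σ(rp − r̄p)(rm − r̄m) / 6 = 1.5309
Var(rm) = Σ(rm − r̄m)² / 6 = 2.7590
β = Cov / Var = 1.5309 / 2.7590 = 0.5549

0.555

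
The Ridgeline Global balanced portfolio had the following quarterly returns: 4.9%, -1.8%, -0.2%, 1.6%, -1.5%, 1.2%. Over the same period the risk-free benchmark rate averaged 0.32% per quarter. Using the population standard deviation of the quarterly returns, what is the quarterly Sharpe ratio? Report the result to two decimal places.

0.17

Mean return r̄ = 4.20 / 6 = 0.7000%
Σ(r − r̄)² = (4.9 − 0.7000)² + (-1.8 − 0.7000)² + … = 30.6000
population σ = √(30.6000 / 6) = √5.1000 = 2.2583%
Sharpe = (r̄ − rf) / σ = (0.7000 − 0.32) / 2.2583 = 0.3800 / 2.2583 = 0.1683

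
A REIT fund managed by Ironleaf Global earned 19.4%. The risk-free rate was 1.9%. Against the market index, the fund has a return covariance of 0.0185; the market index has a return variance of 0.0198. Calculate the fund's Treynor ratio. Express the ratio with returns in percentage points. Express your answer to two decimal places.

18.73

β = Cov / Var = 0.0185 / 0.0198 = 0.9343
Treynor = (Rp − Rf) / β = (19.4% − 1.9%) / 0.9343 = 17.50 / 0.9343 = 18.7306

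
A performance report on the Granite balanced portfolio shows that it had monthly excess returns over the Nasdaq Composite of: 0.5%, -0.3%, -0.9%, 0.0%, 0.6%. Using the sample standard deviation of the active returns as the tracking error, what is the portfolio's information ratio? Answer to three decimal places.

r̄ = (0.5 − 0.3 − 0.9 + 0 + 0.6) / 5 = -0.10 / 5 = -0.0200%
Σ(r − r̄)² = (0.5 − (-0.0200))² + (-0.3 − (-0.0200))² + … = 1.5080
σ = √[1.5080 / 4] = 0.6140%
IR = r̄ / tracking error = -0.0200 / 0.6140 = -0.0326

-0.033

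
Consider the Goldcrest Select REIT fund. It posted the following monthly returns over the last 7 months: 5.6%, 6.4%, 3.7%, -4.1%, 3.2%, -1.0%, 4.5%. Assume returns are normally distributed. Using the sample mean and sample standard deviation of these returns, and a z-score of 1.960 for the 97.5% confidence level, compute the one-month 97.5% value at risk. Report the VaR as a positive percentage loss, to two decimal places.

4.83

μ = (5.6 + 6.4 + 3.7 − 4.1 + 3.2 − 1 + 4.5) / 7 = 18.30 / 7 = 2.6143%
Σ(r − μ)² = 86.4686; sample σ = √(86.4686/6) = 3.7962%
VaR = −(μ − z·σ) = −(2.6143 − 1.960 × 3.7962) = −(-4.8263) = 4.8263%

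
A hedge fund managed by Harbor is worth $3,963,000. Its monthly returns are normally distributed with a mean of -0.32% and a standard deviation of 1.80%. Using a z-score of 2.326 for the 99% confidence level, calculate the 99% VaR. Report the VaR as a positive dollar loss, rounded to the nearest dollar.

$178,604

Return at the 99% tail: μ − z·σ = -0.32% − 2.326 × 1.80% = -0.32 − 4.1868 = -4.5068%
VaR = −(-4.5068%) × $3,963,000 = 4.5068% × $3,963,000 = $178,604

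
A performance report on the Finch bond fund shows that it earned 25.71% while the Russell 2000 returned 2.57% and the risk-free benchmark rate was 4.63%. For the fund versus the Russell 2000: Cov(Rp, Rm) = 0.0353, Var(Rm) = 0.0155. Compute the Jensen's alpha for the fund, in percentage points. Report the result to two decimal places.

25.77

β = Cov / Var = 0.0353 / 0.0155 = 2.2774
E[R] = Rf + β(Rm − Rf) = 4.63% + 2.2774 × (2.57% − 4.63%) = -0.0614%
α = Rp − E[R] = 25.71% − -0.0614% = 25.7714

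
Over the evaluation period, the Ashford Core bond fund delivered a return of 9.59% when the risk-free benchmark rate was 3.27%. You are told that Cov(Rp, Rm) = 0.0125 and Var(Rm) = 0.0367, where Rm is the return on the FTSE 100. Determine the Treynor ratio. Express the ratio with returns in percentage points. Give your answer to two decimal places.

β = Cov / Var = 0.0125 / 0.0367 = 0.3406
Treynor = (Rp − Rf) / β = (9.59% − 3.27%) / 0.3406 = 6.32 / 0.3406 = 18.5555

18.56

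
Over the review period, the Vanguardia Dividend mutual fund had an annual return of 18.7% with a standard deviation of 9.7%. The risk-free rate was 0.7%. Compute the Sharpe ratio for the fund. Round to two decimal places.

1.86

Sharpe = (Rp − Rf) / σp = (18.7% − 0.7%) / 9.7% = 18.00% / 9.7% = 1.8557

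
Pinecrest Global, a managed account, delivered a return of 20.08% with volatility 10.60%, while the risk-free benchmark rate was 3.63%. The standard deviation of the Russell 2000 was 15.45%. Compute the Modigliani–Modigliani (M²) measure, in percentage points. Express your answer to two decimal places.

Sharpe = (Rp − Rf) / σp = (20.08% − 3.63%) / 10.60% = 1.5519
M² = Rf + Sharpe × σm = 3.63% + 1.5519 × 15.45% = 27.6069%

27.61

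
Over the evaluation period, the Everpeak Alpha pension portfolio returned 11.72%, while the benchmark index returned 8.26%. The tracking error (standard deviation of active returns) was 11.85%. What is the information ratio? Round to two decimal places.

0.29

IR = (Rp − Rb) / TE = (11.72% − 8.26%) / 11.85% = 3.46% / 11.85% = 0.2920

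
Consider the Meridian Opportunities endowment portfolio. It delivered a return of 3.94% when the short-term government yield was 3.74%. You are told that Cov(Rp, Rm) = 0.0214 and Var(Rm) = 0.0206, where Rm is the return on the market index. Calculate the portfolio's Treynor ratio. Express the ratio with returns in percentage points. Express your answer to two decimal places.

0.19

β = Cov / Var = 0.0214 / 0.0206 = 1.0388
Treynor = (Rp − Rf) / β = (3.94% − 3.74%) / 1.0388 = 0.20 / 1.0388 = 0.1925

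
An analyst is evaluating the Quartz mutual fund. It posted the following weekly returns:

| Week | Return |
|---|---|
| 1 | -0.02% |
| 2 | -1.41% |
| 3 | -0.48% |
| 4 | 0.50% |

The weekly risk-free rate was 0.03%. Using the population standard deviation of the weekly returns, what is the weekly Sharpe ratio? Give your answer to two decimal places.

μ = (-0.02 − 1.41 − 0.48 + 0.5) / 4 = -1.410 / 4 = -0.3525%
Population σ = √[Σ(r − μ)² / 4] = √[1.9719 / 4] = √0.4930 = 0.7021%
Sharpe = (μ − rf) / σ = (-0.3525 − 0.03) / 0.7021 = -0.3825 / 0.7021 = -0.5448

-0.54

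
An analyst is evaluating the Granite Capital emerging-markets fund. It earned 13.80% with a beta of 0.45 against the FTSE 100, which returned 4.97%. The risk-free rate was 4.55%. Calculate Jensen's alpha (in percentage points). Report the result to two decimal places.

9.06

CAPM expected return = Rf + β(Rm − Rf) = 4.55% + 0.45 × (4.97% − 4.55%) = 4.55 + 0.45 × 0.42 = 4.7390%
Jensen's α = Rp − E[R] = 13.80% − 4.7390% = 9.0610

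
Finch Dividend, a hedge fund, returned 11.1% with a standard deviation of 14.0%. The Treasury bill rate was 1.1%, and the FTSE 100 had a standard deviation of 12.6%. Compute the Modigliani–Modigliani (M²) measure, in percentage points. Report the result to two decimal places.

Sharpe = (Rp − Rf) / σp = (11.1% − 1.1%) / 14.0% = 0.7143
M² = Rf + Sharpe × σm = 1.1% + 0.7143 × 12.6% = 10.1002%

10.10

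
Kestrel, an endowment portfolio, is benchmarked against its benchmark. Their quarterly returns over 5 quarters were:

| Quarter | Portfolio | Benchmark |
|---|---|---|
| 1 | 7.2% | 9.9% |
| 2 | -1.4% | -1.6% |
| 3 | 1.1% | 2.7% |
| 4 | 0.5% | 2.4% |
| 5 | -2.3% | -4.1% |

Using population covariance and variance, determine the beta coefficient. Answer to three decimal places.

0.686

r̄p = 1.0200%,  r̄m = 1.8600%
Cov = Σ(rp − r̄p)(rm − r̄m) / 5 = 15.5268
Var(rm) = Σ(rm − r̄m)² / 5 = 22.6264
β = Cov / Var = 15.5268 / 22.6264 = 0.6862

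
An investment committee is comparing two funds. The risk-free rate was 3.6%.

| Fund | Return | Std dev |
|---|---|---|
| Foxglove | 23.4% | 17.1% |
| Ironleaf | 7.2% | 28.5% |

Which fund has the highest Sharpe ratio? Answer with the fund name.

Foxglove: Sharpe ratio = (23.4% − 3.6%) / 17.1% = 1.158
Ironleaf: Sharpe ratio = (7.2% − 3.6%) / 28.5% = 0.126
Highest: Foxglove (1.158).

Foxglove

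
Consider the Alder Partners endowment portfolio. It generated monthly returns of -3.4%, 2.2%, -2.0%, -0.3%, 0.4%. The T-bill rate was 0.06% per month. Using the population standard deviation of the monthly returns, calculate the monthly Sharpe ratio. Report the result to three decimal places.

-0.351

Mean return r̄ = -3.10 / 5 = -0.6200%
Σ(r − r̄)² = 18.7280; population σ = √(18.7280/5) = 1.9354%
Sharpe = (r̄ − rf) / σ = (-0.6200 − 0.06) / 1.9354 = -0.6800 / 1.9354 = -0.3513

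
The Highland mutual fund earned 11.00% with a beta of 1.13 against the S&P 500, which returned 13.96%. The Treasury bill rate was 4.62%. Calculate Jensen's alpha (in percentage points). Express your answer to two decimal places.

CAPM expected return = Rf + β(Rm − Rf) = 4.62% + 1.13 × (13.96% − 4.62%) = 4.62 + 1.13 × 9.34 = 15.1742%
Jensen's α = Rp − E[R] = 11.00% − 15.1742% = -4.1742

-4.17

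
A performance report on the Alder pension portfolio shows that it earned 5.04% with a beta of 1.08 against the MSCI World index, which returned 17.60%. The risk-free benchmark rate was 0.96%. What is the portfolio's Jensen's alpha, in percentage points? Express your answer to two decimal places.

CAPM expected return = Rf + β(Rm − Rf) = 0.96% + 1.08 × (17.60% − 0.96%) = 0.96 + 1.08 × 16.64 = 18.9312%
Jensen's α = Rp − E[R] = 5.04% − 18.9312% = -13.8912

-13.89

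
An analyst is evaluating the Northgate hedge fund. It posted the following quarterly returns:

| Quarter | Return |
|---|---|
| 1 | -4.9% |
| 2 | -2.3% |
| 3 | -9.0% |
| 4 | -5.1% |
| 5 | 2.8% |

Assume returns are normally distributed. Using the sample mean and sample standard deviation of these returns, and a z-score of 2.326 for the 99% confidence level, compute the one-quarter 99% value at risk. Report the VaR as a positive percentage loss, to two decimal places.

r̄ = (-4.9 − 2.3 − 9 − 5.1 + 2.8) / 5 = -3.7000%
Σ(r − r̄)² = 75.7000; sample σ = √(75.7000/4) = 4.3503%
VaR = −(r̄ − z·σ) = −(-3.7000 − 2.326 × 4.3503) = −(-13.8188) = 13.8188%

13.82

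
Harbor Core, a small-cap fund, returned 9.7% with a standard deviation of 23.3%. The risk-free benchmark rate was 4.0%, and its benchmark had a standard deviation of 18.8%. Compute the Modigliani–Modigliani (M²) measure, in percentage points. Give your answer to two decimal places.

Sharpe = (Rp − Rf) / σp = (9.7% − 4.0%) / 23.3% = 0.2446
M² = Rf + Sharpe × σm = 4.0% + 0.2446 × 18.8% = 8.5985%

8.60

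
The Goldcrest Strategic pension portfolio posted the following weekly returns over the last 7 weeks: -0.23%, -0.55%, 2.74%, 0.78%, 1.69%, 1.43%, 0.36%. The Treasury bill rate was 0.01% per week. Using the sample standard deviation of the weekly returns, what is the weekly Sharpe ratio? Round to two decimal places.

0.76

r̄ = (-0.23 − 0.55 + 2.74 + 0.78 + 1.69 + 1.43 + 0.36) / 7 = 0.8886%
Sample σ = √[Σ(r − r̄)² / 6] = √[7.9751 / 6] = √1.3292 = 1.1529%
Sharpe = (r̄ − rf) / σ = (0.8886 − 0.01) / 1.1529 = 0.8786 / 1.1529 = 0.7621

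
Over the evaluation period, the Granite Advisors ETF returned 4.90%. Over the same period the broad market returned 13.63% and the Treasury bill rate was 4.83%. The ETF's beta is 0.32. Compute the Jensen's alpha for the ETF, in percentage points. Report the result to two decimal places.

CAPM expected return = Rf + β(Rm − Rf) = 4.83% + 0.32 × (13.63% − 4.83%) = 4.83 + 0.32 × 8.80 = 7.6460%
Jensen's α = Rp − E[R] = 4.90% − 7.6460% = -2.7460

-2.75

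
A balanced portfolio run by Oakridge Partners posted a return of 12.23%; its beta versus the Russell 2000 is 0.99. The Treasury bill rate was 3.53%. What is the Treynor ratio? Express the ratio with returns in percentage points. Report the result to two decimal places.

Treynor = (Rp − Rf) / β = (12.23% − 3.53%) / 0.99 = 8.70 / 0.99 = 8.7879

8.79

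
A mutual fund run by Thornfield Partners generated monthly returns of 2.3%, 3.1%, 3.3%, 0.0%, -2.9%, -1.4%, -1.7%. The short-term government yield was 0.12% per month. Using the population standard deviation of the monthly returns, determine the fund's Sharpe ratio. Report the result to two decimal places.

Mean return r̄ = 2.70 / 7 = 0.3857%
Population σ = √[Σ(r − r̄)² / 7] = √[38.0086 / 7] = √5.4298 = 2.3302%
Sharpe = (r̄ − rf) / σ = (0.3857 − 0.12) / 2.3302 = 0.2657 / 2.3302 = 0.1140

0.11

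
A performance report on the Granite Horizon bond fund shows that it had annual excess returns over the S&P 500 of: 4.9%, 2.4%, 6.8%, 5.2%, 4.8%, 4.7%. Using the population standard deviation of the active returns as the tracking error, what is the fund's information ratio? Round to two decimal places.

μ = (4.9 + 2.4 + 6.8 + 5.2 + 4.8 + 4.7) / 6 = 4.8000%
Population std dev = √[9.9400 / 6] = 1.2871%
IR = μ / tracking error = 4.8000 / 1.2871 = 3.7293

3.73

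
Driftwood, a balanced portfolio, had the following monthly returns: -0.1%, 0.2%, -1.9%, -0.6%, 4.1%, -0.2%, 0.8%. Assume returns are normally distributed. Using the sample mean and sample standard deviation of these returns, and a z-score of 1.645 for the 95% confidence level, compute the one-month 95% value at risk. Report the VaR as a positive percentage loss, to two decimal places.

2.73

r̄ = (-0.1 + 0.2 − 1.9 − 0.6 + 4.1 − 0.2 + 0.8) / 7 = 2.30 / 7 = 0.3286%
Sample std dev = √[20.7543 / 6] = 1.8599%
VaR = −(r̄ − z·σ) = −(0.3286 − 1.645 × 1.8599) = −(-2.7309) = 2.7309%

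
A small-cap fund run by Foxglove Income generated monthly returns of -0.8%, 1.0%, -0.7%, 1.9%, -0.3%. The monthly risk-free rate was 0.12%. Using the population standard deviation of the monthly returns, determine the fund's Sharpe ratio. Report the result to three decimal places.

Mean return μ = 1.10 / 5 = 0.2200%
Σ(r − μ)² = (-0.8 − 0.2200)² + (1 − 0.2200)² + (-0.7 − 0.2200)² + … = 5.5880
σ = √[5.5880 / 5] = 1.0572%
Sharpe = (μ − rf) / σ = (0.2200 − 0.12) / 1.0572 = 0.1000 / 1.0572 = 0.0946

0.095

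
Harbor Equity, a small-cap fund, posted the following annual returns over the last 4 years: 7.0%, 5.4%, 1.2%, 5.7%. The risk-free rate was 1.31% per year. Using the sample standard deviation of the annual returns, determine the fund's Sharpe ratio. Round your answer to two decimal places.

r̄ = (7 + 5.4 + 1.2 + 5.7) / 4 = 4.8250%
Σ(r − r̄)² = 18.9675; sample σ = √(18.9675/3) = 2.5145%
Sharpe = (r̄ − rf) / σ = (4.8250 − 1.31) / 2.5145 = 3.5150 / 2.5145 = 1.3979

1.40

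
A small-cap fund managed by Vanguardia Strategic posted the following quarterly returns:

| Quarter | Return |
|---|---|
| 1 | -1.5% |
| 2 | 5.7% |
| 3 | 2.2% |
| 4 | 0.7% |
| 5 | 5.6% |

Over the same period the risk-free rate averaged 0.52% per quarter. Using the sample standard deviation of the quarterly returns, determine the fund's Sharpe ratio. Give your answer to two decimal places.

0.65

Mean return r̄ = 12.70 / 5 = 2.5400%
Σ(r − r̄)² = (-1.5 − 2.5400)² + (5.7 − 2.5400)² + … = 39.1720
σ = √[39.1720 / 4] = 3.1294%
Sharpe = (r̄ − rf) / σ = (2.5400 − 0.52) / 3.1294 = 2.0200 / 3.1294 = 0.6455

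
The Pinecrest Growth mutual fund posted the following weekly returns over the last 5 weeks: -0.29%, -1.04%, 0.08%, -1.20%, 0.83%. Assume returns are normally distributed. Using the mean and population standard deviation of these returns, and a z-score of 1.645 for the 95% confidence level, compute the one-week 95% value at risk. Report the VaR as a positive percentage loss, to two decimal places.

1.55

Mean return μ = -1.620 / 5 = -0.3240%
Σ(r − μ)² = (-0.29 − (-0.3240))² + (-1.04 − (-0.3240))² + … = 2.7761
σ = √[2.7761 / 5] = 0.7451%
VaR = −(μ − z·σ) = −(-0.3240 − 1.645 × 0.7451) = −(-1.5497) = 1.5497%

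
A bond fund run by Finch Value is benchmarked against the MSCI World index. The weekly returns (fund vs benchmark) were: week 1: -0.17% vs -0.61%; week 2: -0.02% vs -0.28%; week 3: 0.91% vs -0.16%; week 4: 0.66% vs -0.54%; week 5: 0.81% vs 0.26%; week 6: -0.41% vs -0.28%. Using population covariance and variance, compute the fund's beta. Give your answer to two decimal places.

0.85

r̄p = 0.2967%,  r̄m = -0.2683%
Cov = Σ(rp − r̄p)(rm − r̄m) / 6 = 0.0684
Var(rm) = Σ(rm − r̄m)² / 6 = 0.0803
β = Cov / Var = 0.0684 / 0.0803 = 0.8518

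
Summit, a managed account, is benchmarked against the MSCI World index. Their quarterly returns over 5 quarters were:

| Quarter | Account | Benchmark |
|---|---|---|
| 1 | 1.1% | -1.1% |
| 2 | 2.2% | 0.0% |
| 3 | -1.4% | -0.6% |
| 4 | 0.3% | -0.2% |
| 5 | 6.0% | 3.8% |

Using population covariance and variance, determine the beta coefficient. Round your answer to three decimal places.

1.256

r̄p = 1.6400%,  r̄m = 0.3800%
Cov = Σ(rp − r̄p)(rm − r̄m) / 5 = 3.8508
Var(rm) = Σ(rm − r̄m)² / 5 = 3.0656
β = Cov / Var = 3.8508 / 3.0656 = 1.2561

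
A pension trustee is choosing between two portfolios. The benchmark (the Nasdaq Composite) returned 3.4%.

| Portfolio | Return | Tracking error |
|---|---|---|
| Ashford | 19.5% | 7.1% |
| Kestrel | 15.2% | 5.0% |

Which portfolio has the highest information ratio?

Kestrel

Ashford: IR = (19.5% − 3.4%) / 7.1% = 2.268
Kestrel: IR = (15.2% − 3.4%) / 5.0% = 2.360
Highest: Kestrel (2.360).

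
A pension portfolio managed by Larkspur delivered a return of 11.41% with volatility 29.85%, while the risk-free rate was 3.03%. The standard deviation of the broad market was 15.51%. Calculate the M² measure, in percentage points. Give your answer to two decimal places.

7.38

Sharpe = (Rp − Rf) / σp = (11.41% − 3.03%) / 29.85% = 0.2807
M² = Rf + Sharpe × σm = 3.03% + 0.2807 × 15.51% = 7.3837%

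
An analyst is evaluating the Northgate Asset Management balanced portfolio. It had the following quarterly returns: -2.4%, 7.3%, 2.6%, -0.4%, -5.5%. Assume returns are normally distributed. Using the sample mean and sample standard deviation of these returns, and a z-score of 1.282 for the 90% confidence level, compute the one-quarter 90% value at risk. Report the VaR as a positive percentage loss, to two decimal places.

5.95

Mean return r̄ = 1.60 / 5 = 0.3200%
Σ(r − r̄)² = (-2.4 − 0.3200)² + (7.3 − 0.3200)² + (2.6 − 0.3200)² + … = 95.7080
sample σ = √(95.7080 / 4) = √23.9270 = 4.8915%
VaR = −(r̄ − z·σ) = −(0.3200 − 1.282 × 4.8915) = −(-5.9509) = 5.9509%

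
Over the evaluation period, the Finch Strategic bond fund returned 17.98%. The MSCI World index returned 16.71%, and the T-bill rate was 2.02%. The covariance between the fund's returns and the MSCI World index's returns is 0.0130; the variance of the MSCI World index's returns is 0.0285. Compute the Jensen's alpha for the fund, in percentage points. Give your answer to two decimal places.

β = Cov / Var = 0.0130 / 0.0285 = 0.4561
E[R] = Rf + β(Rm − Rf) = 2.02% + 0.4561 × (16.71% − 2.02%) = 8.7201%
α = Rp − E[R] = 17.98% − 8.7201% = 9.2599

9.26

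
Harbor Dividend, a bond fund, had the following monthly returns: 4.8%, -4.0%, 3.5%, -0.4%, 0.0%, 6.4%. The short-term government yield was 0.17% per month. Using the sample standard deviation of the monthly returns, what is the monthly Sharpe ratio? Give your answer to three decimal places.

Mean return r̄ = 10.30 / 6 = 1.7167%
Σ(r − r̄)² = (4.8 − 1.7167)² + (-4 − 1.7167)² + (3.5 − 1.7167)² + … = 74.7283
σ = √[74.7283 / 5] = 3.8660%
Sharpe = (r̄ − rf) / σ = (1.7167 − 0.17) / 3.8660 = 1.5467 / 3.8660 = 0.4001

0.400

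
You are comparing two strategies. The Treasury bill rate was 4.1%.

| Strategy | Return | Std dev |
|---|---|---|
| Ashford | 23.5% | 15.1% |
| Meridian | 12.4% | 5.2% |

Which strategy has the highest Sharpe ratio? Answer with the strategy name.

Ashford: Sharpe ratio = (23.5% − 4.1%) / 15.1% = 1.285
Meridian: Sharpe ratio = (12.4% − 4.1%) / 5.2% = 1.596
Highest: Meridian (1.596).

Meridian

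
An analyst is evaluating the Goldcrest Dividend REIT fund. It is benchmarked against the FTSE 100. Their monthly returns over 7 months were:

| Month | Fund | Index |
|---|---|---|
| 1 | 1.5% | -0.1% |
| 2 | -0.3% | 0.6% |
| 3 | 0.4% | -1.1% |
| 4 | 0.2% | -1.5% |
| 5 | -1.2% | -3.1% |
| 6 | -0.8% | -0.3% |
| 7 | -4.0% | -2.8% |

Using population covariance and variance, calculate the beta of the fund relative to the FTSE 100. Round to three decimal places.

0.790

r̄p = -0.6000%,  r̄m = -1.1857%
Cov = Σ(rp − r̄p)(rm − r̄m) / 7 = 1.3014
Var(rm) = Σ(rm − r̄m)² / 7 = 1.6469
β = Cov / Var = 1.3014 / 1.6469 = 0.7902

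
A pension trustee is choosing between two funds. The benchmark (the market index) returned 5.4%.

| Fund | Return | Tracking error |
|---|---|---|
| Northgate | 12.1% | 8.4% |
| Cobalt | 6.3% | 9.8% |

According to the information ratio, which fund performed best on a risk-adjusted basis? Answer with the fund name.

Northgate

Northgate: IR = (12.1% − 5.4%) / 8.4% = 0.798
Cobalt: IR = (6.3% − 5.4%) / 9.8% = 0.092
Highest: Northgate (0.798).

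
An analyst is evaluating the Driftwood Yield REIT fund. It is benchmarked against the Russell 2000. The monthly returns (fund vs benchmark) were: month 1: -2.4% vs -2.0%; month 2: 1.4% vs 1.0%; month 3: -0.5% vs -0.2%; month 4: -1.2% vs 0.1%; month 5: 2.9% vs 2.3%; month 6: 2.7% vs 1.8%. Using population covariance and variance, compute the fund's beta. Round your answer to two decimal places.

1.35

r̄p = 0.4833%,  r̄m = 0.5000%
Cov = Σ(rp − r̄p)(rm − r̄m) / 6 = 2.7100
Var(rm) = Σ(rm − r̄m)² / 6 = 2.0133
β = Cov / Var = 2.7100 / 2.0133 = 1.3460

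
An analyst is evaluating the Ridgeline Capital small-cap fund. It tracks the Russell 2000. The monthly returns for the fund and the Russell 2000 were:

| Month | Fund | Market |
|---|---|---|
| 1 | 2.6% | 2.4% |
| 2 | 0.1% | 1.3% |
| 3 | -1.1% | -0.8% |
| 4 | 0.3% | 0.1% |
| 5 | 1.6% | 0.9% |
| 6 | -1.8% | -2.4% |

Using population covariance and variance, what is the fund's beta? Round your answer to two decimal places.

r̄p = 0.2833%,  r̄m = 0.2500%
Cov = Σ(rp − r̄p)(rm − r̄m) / 6 = 2.1025
Var(rm) = Σ(rm − r̄m)² / 6 = 2.3825
β = Cov / Var = 2.1025 / 2.3825 = 0.8825

0.88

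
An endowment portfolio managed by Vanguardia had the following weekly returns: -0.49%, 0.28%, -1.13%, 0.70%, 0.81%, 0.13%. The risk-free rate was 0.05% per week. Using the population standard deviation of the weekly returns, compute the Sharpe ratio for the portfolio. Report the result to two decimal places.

0.00

Mean return μ = 0.300 / 6 = 0.0500%
Σ(r − μ)² = (-0.49 − 0.0500)² + (0.28 − 0.0500)² + … = 2.7434
population σ = √(2.7434 / 6) = √0.4572 = 0.6762%
Sharpe = (μ − rf) / σ = (0.0500 − 0.05) / 0.6762 = 0.0000 / 0.6762 = 0.0000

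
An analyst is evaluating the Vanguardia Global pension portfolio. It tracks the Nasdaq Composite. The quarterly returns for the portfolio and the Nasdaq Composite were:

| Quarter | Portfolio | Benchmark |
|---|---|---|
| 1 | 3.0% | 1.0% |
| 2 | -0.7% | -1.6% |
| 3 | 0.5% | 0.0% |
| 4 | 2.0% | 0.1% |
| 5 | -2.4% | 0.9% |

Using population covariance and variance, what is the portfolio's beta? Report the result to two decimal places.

r̄p = 0.4800%,  r̄m = 0.0800%
Cov = Σ(rp − r̄p)(rm − r̄m) / 5 = 0.3936
Var(rm) = Σ(rm − r̄m)² / 5 = 0.8696
β = Cov / Var = 0.3936 / 0.8696 = 0.4526

0.45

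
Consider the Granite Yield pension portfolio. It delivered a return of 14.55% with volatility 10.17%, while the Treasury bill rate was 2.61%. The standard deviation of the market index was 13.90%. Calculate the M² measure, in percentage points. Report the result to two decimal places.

Sharpe = (Rp − Rf) / σp = (14.55% − 2.61%) / 10.17% = 1.1740
M² = Rf + Sharpe × σm = 2.61% + 1.1740 × 13.90% = 18.9286%

18.93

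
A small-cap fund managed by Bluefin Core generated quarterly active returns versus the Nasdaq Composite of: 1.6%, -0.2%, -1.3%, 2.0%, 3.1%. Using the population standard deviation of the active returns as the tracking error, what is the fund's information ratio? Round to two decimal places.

0.66

μ = (1.6 − 0.2 − 1.3 + 2 + 3.1) / 5 = 1.0400%
Population σ = √[Σ(r − μ)² / 5] = √[12.4920 / 5] = √2.4984 = 1.5806%
IR = μ / tracking error = 1.0400 / 1.5806 = 0.6580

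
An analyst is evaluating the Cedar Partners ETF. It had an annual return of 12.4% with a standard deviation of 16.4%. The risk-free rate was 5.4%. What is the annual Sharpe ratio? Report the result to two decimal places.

0.43

Sharpe = (Rp − Rf) / σp = (12.4% − 5.4%) / 16.4% = 7.00% / 16.4% = 0.4268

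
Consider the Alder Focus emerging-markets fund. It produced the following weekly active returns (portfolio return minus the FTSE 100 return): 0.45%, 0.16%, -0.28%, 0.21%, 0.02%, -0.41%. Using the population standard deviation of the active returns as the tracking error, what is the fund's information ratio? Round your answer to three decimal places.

0.085

Mean return μ = 0.150 / 6 = 0.0250%
Population σ = √[Σ(r − μ)² / 6] = √[0.5154 / 6] = √0.0859 = 0.2931%
IR = μ / tracking error = 0.0250 / 0.2931 = 0.0853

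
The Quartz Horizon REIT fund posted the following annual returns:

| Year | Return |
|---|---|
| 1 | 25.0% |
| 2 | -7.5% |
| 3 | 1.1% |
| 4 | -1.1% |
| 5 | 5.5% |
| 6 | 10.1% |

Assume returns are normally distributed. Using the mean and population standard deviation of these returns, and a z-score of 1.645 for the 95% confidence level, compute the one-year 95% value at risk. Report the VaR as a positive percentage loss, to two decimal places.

r̄ = (25 − 7.5 + 1.1 − 1.1 + 5.5 + 10.1) / 6 = 5.5167%
Σ(r − r̄)² = 633.3283; population σ = √(633.3283/6) = 10.2740%
VaR = −(r̄ − z·σ) = −(5.5167 − 1.645 × 10.2740) = −(-11.3840) = 11.3840%

11.38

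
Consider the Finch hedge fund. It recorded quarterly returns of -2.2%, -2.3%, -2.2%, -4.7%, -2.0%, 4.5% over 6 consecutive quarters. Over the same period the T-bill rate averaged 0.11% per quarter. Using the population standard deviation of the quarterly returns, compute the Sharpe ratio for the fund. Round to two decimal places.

r̄ = (-2.2 − 2.3 − 2.2 − 4.7 − 2 + 4.5) / 6 = -1.4833%
Population std dev = √[48.1083 / 6] = 2.8316%
Sharpe = (r̄ − rf) / σ = (-1.4833 − 0.11) / 2.8316 = -1.5933 / 2.8316 = -0.5627

-0.56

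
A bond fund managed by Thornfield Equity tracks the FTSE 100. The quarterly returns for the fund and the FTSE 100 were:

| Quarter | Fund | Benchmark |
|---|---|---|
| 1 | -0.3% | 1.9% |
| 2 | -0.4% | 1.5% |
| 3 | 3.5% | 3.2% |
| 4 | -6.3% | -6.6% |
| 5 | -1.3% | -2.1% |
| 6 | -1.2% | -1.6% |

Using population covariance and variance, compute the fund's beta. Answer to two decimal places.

r̄p = -1.0000%,  r̄m = -0.6167%
Cov = Σ(rp − r̄p)(rm − r̄m) / 6 = 8.7600
Var(rm) = Σ(rm − r̄m)² / 6 = 10.7247
β = Cov / Var = 8.7600 / 10.7247 = 0.8168

0.82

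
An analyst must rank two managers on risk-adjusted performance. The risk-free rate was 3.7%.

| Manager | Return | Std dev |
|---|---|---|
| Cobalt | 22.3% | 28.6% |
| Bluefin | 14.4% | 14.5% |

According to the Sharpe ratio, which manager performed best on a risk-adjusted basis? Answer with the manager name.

Cobalt: Sharpe ratio = (22.3% − 3.7%) / 28.6% = 0.650
Bluefin: Sharpe ratio = (14.4% − 3.7%) / 14.5% = 0.738
Highest: Bluefin (0.738).

Bluefin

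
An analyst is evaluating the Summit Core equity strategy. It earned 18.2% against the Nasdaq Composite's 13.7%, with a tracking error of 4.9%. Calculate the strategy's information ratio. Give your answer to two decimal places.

IR = (Rp − Rb) / TE = (18.2% − 13.7%) / 4.9% = 4.50% / 4.9% = 0.9184

0.92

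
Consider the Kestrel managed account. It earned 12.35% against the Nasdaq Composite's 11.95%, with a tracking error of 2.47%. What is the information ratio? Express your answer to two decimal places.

IR = (Rp − Rb) / TE = (12.35% − 11.95%) / 2.47% = 0.40% / 2.47% = 0.1619

0.16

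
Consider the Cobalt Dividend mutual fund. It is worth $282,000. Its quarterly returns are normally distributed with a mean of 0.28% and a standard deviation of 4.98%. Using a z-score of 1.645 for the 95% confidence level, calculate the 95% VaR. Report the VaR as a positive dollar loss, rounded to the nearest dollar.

$22,312

Return at the 95% tail: μ − z·σ = 0.28% − 1.645 × 4.98% = 0.28 − 8.1921 = -7.9121%
VaR = −(-7.9121%) × $282,000 = 7.9121% × $282,000 = $22,312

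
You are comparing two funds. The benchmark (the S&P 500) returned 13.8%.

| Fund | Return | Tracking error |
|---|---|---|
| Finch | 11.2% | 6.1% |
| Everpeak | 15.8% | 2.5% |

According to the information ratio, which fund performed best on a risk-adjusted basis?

Everpeak

Finch: IR = (11.2% − 13.8%) / 6.1% = -0.426
Everpeak: IR = (15.8% − 13.8%) / 2.5% = 0.800
Highest: Everpeak (0.800).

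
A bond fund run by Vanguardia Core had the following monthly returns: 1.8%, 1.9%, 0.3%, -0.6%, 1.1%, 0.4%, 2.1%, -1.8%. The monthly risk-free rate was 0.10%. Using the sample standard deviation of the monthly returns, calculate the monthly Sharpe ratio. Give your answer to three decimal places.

0.405

Mean return r̄ = 5.20 / 8 = 0.6500%
Sample σ = √[Σ(r − r̄)² / 7] = √[12.9400 / 7] = √1.8486 = 1.3596%
Sharpe = (r̄ − rf) / σ = (0.6500 − 0.1) / 1.3596 = 0.5500 / 1.3596 = 0.4045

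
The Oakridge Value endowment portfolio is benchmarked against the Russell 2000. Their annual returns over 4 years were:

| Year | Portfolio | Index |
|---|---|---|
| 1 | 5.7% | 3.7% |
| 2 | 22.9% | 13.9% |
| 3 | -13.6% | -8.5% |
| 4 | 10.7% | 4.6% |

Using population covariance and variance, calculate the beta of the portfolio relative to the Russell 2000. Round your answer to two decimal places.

1.64

r̄p = 6.4250%,  r̄m = 3.4250%
Cov = Σ(rp − r̄p)(rm − r̄m) / 4 = 104.0494
Var(rm) = Σ(rm − r̄m)² / 4 = 63.3469
β = Cov / Var = 104.0494 / 63.3469 = 1.6425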